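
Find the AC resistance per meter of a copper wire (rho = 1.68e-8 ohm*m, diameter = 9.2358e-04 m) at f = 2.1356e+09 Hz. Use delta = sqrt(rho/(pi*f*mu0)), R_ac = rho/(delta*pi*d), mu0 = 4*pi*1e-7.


delta = sqrt(1.68e-8 / (pi * 2.1356e+09 * 4*pi*1e-7)) = 1.411610e-06 m
R_ac = 1.68e-8 / (1.411610e-06 * pi * 9.2358e-04) = 4.102 ohm/m

4.102 ohm/m


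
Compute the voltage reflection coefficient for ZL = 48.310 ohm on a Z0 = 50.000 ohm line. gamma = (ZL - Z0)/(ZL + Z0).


gamma = (48.310 - 50.000) / (48.310 + 50.000) = -0.01719

-0.01719


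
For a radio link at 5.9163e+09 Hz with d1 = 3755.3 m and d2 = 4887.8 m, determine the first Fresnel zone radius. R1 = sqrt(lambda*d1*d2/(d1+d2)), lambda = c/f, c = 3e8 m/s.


lambda = c / f = 3.0000e+08 / 5.9163e+09 = 0.05070737 m
R1 = sqrt(0.05070737 * 3755.3 * 4887.8 / (3755.3 + 4887.8)) = 10.38 m

10.38 m


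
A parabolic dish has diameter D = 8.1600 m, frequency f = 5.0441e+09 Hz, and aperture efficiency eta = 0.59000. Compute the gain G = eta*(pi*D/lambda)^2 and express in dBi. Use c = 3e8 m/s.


lambda = c / f = 3.0000e+08 / 5.0441e+09 = 0.05947543 m
G_linear = 0.59000 * (pi * 8.1600 / 0.05947543)^2 = 109611.7
G_dBi = 10 * log10(109611.7) = 50.40 dBi

50.40 dBi


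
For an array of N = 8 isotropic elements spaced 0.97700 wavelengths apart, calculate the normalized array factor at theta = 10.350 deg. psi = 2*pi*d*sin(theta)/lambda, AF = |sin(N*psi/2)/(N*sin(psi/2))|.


psi = 2*pi*0.97700*sin(10.350 deg) = 1.102878 rad
AF = |sin(8*1.102878/2) / (8*sin(1.102878/2))| = 0.2279

0.2279


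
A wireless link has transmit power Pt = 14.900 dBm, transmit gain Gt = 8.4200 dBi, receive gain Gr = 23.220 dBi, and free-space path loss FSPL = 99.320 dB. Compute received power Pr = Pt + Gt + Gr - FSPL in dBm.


Pr = 14.900 + 8.4200 + 23.220 - 99.320 = -52.78 dBm

-52.78 dBm


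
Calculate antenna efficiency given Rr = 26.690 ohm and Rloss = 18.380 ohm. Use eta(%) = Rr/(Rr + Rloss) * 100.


eta = 26.690 / (26.690 + 18.380) * 100 = 59.22%

59.22%


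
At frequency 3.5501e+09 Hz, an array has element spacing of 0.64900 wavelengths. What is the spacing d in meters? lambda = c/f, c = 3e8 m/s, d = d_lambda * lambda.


lambda = c / f = 3.0000e+08 / 3.5501e+09 = 0.08450466 m
d = 0.64900 * 0.08450466 = 0.05484 m

0.05484 m


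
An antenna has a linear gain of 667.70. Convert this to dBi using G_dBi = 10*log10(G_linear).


G_dBi = 10 * log10(667.70) = 28.25 dBi

28.25 dBi


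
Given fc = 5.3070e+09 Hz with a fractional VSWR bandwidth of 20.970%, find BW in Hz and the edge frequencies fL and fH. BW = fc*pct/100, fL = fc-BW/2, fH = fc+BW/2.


BW = 5.3070e+09 * 20.970/100 = 1.112878e+09 Hz
fL = 5.3070e+09 - 1.112878e+09/2 = 4.751e+09 Hz
fH = 5.3070e+09 + 1.112878e+09/2 = 5.863e+09 Hz

BW=1.113e+09 Hz, fL=4.751e+09 Hz, fH=5.863e+09 Hz


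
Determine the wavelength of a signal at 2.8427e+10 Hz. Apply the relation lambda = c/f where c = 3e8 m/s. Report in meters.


lambda = c / f = 3.0000e+08 / 2.8427e+10 = 0.01055 m

0.01055 m


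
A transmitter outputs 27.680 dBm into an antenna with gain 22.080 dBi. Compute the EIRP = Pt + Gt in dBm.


EIRP = Pt + Gt = 27.680 + 22.080 = 49.76 dBm

49.76 dBm


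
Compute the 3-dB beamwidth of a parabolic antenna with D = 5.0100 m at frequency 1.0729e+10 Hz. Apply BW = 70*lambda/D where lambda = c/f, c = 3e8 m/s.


lambda = c / f = 3.0000e+08 / 1.0729e+10 = 0.02796160 m
BW = 70 * 0.02796160 / 5.0100 = 0.3907 deg

0.3907 deg


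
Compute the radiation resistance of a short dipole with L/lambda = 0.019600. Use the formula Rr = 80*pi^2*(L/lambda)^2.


Rr = 80 * pi^2 * (0.019600)^2 = 80 * 9.869604 * 3.841600e-04 = 0.3033 ohm

0.3033 ohm


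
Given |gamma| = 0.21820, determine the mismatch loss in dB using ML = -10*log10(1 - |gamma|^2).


ML = -10 * log10(1 - 0.21820^2) = -10 * log10(0.95238876) = 0.2119 dB

0.2119 dB


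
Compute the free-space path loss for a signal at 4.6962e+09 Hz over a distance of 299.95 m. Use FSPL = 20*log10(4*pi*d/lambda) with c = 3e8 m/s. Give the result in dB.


lambda = c / f = 3.0000e+08 / 4.6962e+09 = 0.06388144 m
FSPL = 20 * log10(4*pi*299.95/0.06388144) = 95.42 dB

95.42 dB


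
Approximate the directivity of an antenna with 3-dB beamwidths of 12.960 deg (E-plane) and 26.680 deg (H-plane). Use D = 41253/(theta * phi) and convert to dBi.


D_linear = 41253 / (12.960 * 26.680) = 119.3067
D_dBi = 10 * log10(119.3067) = 20.77 dBi

20.77 dBi


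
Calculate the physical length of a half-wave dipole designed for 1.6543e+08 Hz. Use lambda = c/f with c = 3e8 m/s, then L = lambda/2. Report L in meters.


lambda = c / f = 3.0000e+08 / 1.6543e+08 = 1.813456 m
L = lambda / 2 = 1.813456 / 2 = 0.9067 m

0.9067 m


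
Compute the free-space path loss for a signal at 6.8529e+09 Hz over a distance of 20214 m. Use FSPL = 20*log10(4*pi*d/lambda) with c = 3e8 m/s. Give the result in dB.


lambda = c / f = 3.0000e+08 / 6.8529e+09 = 0.04377709 m
FSPL = 20 * log10(4*pi*20214/0.04377709) = 135.3 dB

135.3 dB


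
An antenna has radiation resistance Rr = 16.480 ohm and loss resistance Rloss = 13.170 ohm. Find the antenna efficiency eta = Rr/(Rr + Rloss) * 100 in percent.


eta = 16.480 / (16.480 + 13.170) * 100 = 55.58%

55.58%


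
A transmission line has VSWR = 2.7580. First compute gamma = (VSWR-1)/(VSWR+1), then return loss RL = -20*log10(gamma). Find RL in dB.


gamma = (2.7580 - 1) / (2.7580 + 1) = 0.4678020
RL = -20 * log10(0.4678020) = 6.599 dB

6.599 dB


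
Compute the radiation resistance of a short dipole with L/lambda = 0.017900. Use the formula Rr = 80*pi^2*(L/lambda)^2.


Rr = 80 * pi^2 * (0.017900)^2 = 80 * 9.869604 * 3.204100e-04 = 0.2530 ohm

0.2530 ohm


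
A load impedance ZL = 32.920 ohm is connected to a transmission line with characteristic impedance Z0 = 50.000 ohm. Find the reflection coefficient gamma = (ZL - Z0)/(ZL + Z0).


gamma = (32.920 - 50.000) / (32.920 + 50.000) = -0.2060

-0.2060


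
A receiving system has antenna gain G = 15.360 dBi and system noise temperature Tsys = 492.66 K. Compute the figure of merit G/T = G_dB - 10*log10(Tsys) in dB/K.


G/T = 15.360 - 10*log10(492.66) = 15.360 - 26.92547 = -11.57 dB/K

-11.57 dB/K


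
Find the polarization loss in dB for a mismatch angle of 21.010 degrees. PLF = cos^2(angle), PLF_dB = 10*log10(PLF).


PLF_linear = cos^2(21.010 deg) = 0.8714556
PLF_dB = 10 * log10(0.8714556) = -0.5975 dB

-0.5975 dB


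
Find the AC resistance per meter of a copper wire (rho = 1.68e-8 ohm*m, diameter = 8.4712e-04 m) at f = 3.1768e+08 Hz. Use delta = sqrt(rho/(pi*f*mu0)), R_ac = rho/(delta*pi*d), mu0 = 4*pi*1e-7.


delta = sqrt(1.68e-8 / (pi * 3.1768e+08 * 4*pi*1e-7)) = 3.659989e-06 m
R_ac = 1.68e-8 / (3.659989e-06 * pi * 8.4712e-04) = 1.725 ohm/m

1.725 ohm/m


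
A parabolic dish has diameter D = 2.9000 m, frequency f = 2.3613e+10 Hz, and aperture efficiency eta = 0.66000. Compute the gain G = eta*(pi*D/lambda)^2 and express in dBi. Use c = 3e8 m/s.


lambda = c / f = 3.0000e+08 / 2.3613e+10 = 0.01270487 m
G_linear = 0.66000 * (pi * 2.9000 / 0.01270487)^2 = 339390.1
G_dBi = 10 * log10(339390.1) = 55.31 dBi

55.31 dBi


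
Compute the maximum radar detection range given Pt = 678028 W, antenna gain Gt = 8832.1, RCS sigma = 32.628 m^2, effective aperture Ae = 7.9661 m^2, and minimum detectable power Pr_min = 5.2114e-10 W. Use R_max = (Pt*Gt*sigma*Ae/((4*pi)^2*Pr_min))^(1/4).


R^4 = 678028*8832.1*32.628*7.9661 / ((4*pi)^2 * 5.2114e-10) = 1.891358e+19
R_max = 1.891358e+19^0.25 = 65947 m

65947 m


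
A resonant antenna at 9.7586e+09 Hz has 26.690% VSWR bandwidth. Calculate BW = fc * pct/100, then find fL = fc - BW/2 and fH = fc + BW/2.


BW = 9.7586e+09 * 26.690/100 = 2.604570e+09 Hz
fL = 9.7586e+09 - 2.604570e+09/2 = 8.456e+09 Hz
fH = 9.7586e+09 + 2.604570e+09/2 = 1.106e+10 Hz

BW=2.605e+09 Hz, fL=8.456e+09 Hz, fH=1.106e+10 Hz


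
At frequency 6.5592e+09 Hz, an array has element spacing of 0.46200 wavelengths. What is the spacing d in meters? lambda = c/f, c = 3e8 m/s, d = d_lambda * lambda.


lambda = c / f = 3.0000e+08 / 6.5592e+09 = 0.04573729 m
d = 0.46200 * 0.04573729 = 0.02113 m

0.02113 m


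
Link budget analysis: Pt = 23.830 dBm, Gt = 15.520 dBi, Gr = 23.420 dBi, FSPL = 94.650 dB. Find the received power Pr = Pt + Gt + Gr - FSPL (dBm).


Pr = 23.830 + 15.520 + 23.420 - 94.650 = -31.88 dBm

-31.88 dBm


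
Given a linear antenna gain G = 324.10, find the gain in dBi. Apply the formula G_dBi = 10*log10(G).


G_dBi = 10 * log10(324.10) = 25.11 dBi

25.11 dBi


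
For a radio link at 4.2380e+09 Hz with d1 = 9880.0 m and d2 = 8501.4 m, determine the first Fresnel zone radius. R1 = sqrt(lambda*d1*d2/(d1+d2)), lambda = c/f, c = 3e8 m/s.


lambda = c / f = 3.0000e+08 / 4.2380e+09 = 0.07078811 m
R1 = sqrt(0.07078811 * 9880.0 * 8501.4 / (9880.0 + 8501.4)) = 17.99 m

17.99 m


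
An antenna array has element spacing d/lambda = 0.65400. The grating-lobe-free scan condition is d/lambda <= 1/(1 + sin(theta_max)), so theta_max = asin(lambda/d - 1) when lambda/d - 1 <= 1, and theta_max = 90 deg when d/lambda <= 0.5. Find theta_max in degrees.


lambda/d - 1 = 1/0.65400 - 1 = 0.5290520
theta_max = asin(0.5290520) = 31.94 deg

31.94 deg


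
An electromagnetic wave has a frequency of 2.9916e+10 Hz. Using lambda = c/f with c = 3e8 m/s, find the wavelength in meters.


lambda = c / f = 3.0000e+08 / 2.9916e+10 = 0.01003 m

0.01003 m


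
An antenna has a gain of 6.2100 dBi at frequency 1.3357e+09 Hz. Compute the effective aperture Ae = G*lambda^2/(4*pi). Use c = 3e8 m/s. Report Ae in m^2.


lambda = c / f = 3.0000e+08 / 1.3357e+09 = 0.2246013 m
G_linear = 10^(6.2100/10) = 4.178304
Ae = G_linear * lambda^2 / (4*pi) = 4.178304 * 0.2246013^2 / (4*pi) = 0.01677 m^2

0.01677 m^2


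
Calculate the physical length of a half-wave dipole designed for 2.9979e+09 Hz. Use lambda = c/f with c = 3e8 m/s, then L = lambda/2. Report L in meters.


lambda = c / f = 3.0000e+08 / 2.9979e+09 = 0.1000700 m
L = lambda / 2 = 0.1000700 / 2 = 0.05004 m

0.05004 m


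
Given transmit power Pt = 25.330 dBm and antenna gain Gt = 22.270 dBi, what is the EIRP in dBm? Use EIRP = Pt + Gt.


EIRP = Pt + Gt = 25.330 + 22.270 = 47.60 dBm

47.60 dBm


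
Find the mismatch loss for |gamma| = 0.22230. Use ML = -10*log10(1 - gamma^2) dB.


ML = -10 * log10(1 - 0.22230^2) = -10 * log10(0.95058271) = 0.2201 dB

0.2201 dB


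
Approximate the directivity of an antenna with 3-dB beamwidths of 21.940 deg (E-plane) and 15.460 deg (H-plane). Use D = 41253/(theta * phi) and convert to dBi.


D_linear = 41253 / (21.940 * 15.460) = 121.6212
D_dBi = 10 * log10(121.6212) = 20.85 dBi

20.85 dBi


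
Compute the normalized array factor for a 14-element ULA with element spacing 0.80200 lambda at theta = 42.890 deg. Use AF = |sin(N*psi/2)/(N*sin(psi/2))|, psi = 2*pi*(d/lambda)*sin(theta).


psi = 2*pi*0.80200*sin(42.890 deg) = 3.429586 rad
AF = |sin(14*3.429586/2) / (14*sin(3.429586/2))| = 0.06514

0.06514


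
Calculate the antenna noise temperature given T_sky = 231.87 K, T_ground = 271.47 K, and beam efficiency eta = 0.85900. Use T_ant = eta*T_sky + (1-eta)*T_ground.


T_ant = 0.85900 * 231.87 + (1 - 0.85900) * 271.47 = 237.5 K

237.5 K


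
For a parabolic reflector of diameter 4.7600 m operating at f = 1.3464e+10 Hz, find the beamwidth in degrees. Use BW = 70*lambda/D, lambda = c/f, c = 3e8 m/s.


lambda = c / f = 3.0000e+08 / 1.3464e+10 = 0.02228164 m
BW = 70 * 0.02228164 / 4.7600 = 0.3277 deg

0.3277 deg


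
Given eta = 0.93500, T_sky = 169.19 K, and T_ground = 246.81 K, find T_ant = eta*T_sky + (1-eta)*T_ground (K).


T_ant = 0.93500 * 169.19 + (1 - 0.93500) * 246.81 = 174.2 K

174.2 K


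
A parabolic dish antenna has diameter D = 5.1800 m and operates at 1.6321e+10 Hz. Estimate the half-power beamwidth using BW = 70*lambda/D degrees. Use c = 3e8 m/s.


lambda = c / f = 3.0000e+08 / 1.6321e+10 = 0.01838123 m
BW = 70 * 0.01838123 / 5.1800 = 0.2484 deg

0.2484 deg


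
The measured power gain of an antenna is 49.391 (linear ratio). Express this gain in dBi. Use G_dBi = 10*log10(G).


G_dBi = 10 * log10(49.391) = 16.94 dBi

16.94 dBi


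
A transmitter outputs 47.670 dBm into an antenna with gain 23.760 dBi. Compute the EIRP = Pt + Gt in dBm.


EIRP = Pt + Gt = 47.670 + 23.760 = 71.43 dBm

71.43 dBm


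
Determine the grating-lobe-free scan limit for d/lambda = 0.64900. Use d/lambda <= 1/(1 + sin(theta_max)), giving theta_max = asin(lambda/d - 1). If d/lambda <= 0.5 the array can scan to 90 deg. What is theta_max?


lambda/d - 1 = 1/0.64900 - 1 = 0.5408320
theta_max = asin(0.5408320) = 32.74 deg

32.74 deg


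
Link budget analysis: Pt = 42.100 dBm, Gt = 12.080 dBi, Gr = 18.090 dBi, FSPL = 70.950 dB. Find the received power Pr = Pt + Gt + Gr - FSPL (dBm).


Pr = 42.100 + 12.080 + 18.090 - 70.950 = 1.32 dBm

1.32 dBm


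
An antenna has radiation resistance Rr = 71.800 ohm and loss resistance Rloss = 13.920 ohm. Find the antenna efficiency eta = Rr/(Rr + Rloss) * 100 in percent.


eta = 71.800 / (71.800 + 13.920) * 100 = 83.76%

83.76%


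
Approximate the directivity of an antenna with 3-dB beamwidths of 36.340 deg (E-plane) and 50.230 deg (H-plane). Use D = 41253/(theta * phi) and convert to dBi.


D_linear = 41253 / (36.340 * 50.230) = 22.59995
D_dBi = 10 * log10(22.59995) = 13.54 dBi

13.54 dBi


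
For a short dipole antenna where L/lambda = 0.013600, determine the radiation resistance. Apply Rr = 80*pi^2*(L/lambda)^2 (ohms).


Rr = 80 * pi^2 * (0.013600)^2 = 80 * 9.869604 * 1.849600e-04 = 0.1460 ohm

0.1460 ohm


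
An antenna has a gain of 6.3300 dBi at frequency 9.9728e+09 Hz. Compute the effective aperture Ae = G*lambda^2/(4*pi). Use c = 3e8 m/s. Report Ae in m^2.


lambda = c / f = 3.0000e+08 / 9.9728e+09 = 0.03008182 m
G_linear = 10^(6.3300/10) = 4.295364
Ae = G_linear * lambda^2 / (4*pi) = 4.295364 * 0.03008182^2 / (4*pi) = 3.093e-04 m^2

3.093e-04 m^2


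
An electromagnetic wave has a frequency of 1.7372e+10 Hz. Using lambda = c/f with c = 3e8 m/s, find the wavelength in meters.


lambda = c / f = 3.0000e+08 / 1.7372e+10 = 0.01727 m

0.01727 m


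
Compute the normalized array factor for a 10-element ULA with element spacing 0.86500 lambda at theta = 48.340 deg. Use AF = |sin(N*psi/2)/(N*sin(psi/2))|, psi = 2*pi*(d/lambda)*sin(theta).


psi = 2*pi*0.86500*sin(48.340 deg) = 4.060468 rad
AF = |sin(10*4.060468/2) / (10*sin(4.060468/2))| = 0.1108

0.1108


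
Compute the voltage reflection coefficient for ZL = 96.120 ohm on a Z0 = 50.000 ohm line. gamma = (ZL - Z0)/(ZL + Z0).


gamma = (96.120 - 50.000) / (96.120 + 50.000) = 0.3156

0.3156


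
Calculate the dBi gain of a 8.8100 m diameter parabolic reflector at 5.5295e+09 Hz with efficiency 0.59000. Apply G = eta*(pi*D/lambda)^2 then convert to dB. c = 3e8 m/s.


lambda = c / f = 3.0000e+08 / 5.5295e+09 = 0.05425445 m
G_linear = 0.59000 * (pi * 8.8100 / 0.05425445)^2 = 153544.0
G_dBi = 10 * log10(153544.0) = 51.86 dBi

51.86 dBi


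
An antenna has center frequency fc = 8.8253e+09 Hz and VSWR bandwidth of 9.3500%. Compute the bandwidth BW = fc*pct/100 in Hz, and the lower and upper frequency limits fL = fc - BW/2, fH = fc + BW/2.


BW = 8.8253e+09 * 9.3500/100 = 8.251656e+08 Hz
fL = 8.8253e+09 - 8.251656e+08/2 = 8.413e+09 Hz
fH = 8.8253e+09 + 8.251656e+08/2 = 9.238e+09 Hz

BW=8.252e+08 Hz, fL=8.413e+09 Hz, fH=9.238e+09 Hz


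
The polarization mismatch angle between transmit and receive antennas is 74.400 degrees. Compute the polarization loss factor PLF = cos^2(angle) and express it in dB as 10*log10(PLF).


PLF_linear = cos^2(74.400 deg) = 0.07231787
PLF_dB = 10 * log10(0.07231787) = -11.41 dB

-11.41 dB


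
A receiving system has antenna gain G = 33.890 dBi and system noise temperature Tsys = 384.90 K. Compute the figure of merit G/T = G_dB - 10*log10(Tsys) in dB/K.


G/T = 33.890 - 10*log10(384.90) = 33.890 - 25.85348 = 8.037 dB/K

8.037 dB/K


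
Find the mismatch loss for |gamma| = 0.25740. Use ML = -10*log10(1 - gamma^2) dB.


ML = -10 * log10(1 - 0.25740^2) = -10 * log10(0.93374524) = 0.2977 dB

0.2977 dB


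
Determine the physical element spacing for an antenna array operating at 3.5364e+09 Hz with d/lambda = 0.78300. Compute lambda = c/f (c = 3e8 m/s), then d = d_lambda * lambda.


lambda = c / f = 3.0000e+08 / 3.5364e+09 = 0.08483203 m
d = 0.78300 * 0.08483203 = 0.06642 m

0.06642 m


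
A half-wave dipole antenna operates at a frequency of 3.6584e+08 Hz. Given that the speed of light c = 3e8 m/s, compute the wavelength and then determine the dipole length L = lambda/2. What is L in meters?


lambda = c / f = 3.0000e+08 / 3.6584e+08 = 0.8200306 m
L = lambda / 2 = 0.8200306 / 2 = 0.4100 m

0.4100 m


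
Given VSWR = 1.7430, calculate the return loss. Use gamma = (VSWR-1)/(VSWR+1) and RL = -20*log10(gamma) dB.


gamma = (1.7430 - 1) / (1.7430 + 1) = 0.2708713
RL = -20 * log10(0.2708713) = 11.34 dB

11.34 dB


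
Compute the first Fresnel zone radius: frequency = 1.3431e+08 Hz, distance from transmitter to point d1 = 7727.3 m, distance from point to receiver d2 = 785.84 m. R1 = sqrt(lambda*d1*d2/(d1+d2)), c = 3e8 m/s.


lambda = c / f = 3.0000e+08 / 1.3431e+08 = 2.233639 m
R1 = sqrt(2.233639 * 7727.3 * 785.84 / (7727.3 + 785.84)) = 39.92 m

39.92 m


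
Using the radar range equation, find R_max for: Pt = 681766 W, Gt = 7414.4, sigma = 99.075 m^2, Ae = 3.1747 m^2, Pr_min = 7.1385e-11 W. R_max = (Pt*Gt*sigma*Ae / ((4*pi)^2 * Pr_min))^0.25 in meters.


R^4 = 681766*7414.4*99.075*3.1747 / ((4*pi)^2 * 7.1385e-11) = 1.410430e+20
R_max = 1.410430e+20^0.25 = 108978 m

108978 m


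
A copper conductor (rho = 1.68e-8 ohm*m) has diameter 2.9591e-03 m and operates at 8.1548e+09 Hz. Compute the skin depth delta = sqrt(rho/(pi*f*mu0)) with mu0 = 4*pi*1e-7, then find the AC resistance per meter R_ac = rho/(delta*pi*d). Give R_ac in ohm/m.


delta = sqrt(1.68e-8 / (pi * 8.1548e+09 * 4*pi*1e-7)) = 7.223840e-07 m
R_ac = 1.68e-8 / (7.223840e-07 * pi * 2.9591e-03) = 2.502 ohm/m

2.502 ohm/m


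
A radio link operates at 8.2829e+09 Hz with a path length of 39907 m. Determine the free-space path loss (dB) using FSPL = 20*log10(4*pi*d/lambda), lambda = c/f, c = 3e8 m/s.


lambda = c / f = 3.0000e+08 / 8.2829e+09 = 0.03621920 m
FSPL = 20 * log10(4*pi*39907/0.03621920) = 142.8 dB

142.8 dB


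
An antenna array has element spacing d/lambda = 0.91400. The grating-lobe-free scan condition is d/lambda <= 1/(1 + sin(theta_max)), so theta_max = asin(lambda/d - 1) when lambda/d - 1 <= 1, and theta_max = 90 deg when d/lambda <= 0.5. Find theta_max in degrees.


lambda/d - 1 = 1/0.91400 - 1 = 0.09409190
theta_max = asin(0.09409190) = 5.399 deg

5.399 deg


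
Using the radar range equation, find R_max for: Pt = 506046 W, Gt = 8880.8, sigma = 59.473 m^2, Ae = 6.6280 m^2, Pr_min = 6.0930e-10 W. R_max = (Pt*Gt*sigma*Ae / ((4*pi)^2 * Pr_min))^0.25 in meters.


R^4 = 506046*8880.8*59.473*6.6280 / ((4*pi)^2 * 6.0930e-10) = 1.841168e+19
R_max = 1.841168e+19^0.25 = 65505 m

65505 m


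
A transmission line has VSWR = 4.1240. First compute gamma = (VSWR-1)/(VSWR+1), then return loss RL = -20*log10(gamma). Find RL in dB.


gamma = (4.1240 - 1) / (4.1240 + 1) = 0.6096799
RL = -20 * log10(0.6096799) = 4.298 dB

4.298 dB


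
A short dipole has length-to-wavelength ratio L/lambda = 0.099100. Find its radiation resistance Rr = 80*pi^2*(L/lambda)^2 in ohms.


Rr = 80 * pi^2 * (0.099100)^2 = 80 * 9.869604 * 9.820810e-03 = 7.754 ohm

7.754 ohm


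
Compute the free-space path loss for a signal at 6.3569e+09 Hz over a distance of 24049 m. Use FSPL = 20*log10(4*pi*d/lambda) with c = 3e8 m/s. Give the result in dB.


lambda = c / f = 3.0000e+08 / 6.3569e+09 = 0.04719281 m
FSPL = 20 * log10(4*pi*24049/0.04719281) = 136.1 dB

136.1 dB


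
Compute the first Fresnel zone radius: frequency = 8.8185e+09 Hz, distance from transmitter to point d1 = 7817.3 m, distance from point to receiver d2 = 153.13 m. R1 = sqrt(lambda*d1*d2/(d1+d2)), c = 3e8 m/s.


lambda = c / f = 3.0000e+08 / 8.8185e+09 = 0.03401939 m
R1 = sqrt(0.03401939 * 7817.3 * 153.13 / (7817.3 + 153.13)) = 2.260 m

2.260 m


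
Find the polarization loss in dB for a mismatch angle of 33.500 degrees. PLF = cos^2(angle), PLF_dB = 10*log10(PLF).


PLF_linear = cos^2(33.500 deg) = 0.6953656
PLF_dB = 10 * log10(0.6953656) = -1.578 dB

-1.578 dB


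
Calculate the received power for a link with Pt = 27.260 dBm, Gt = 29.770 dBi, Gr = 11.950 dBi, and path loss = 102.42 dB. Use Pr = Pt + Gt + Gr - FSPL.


Pr = 27.260 + 29.770 + 11.950 - 102.42 = -33.44 dBm

-33.44 dBm


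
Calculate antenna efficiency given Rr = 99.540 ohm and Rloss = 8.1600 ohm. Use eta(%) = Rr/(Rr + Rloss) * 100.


eta = 99.540 / (99.540 + 8.1600) * 100 = 92.42%

92.42%


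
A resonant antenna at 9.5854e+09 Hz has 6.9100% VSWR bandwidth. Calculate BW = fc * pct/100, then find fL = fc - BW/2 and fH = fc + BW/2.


BW = 9.5854e+09 * 6.9100/100 = 6.623511e+08 Hz
fL = 9.5854e+09 - 6.623511e+08/2 = 9.254e+09 Hz
fH = 9.5854e+09 + 6.623511e+08/2 = 9.917e+09 Hz

BW=6.624e+08 Hz, fL=9.254e+09 Hz, fH=9.917e+09 Hz


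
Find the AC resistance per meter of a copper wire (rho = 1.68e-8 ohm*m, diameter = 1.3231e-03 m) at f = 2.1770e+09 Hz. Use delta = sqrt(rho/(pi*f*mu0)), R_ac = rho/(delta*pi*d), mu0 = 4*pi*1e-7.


delta = sqrt(1.68e-8 / (pi * 2.1770e+09 * 4*pi*1e-7)) = 1.398124e-06 m
R_ac = 1.68e-8 / (1.398124e-06 * pi * 1.3231e-03) = 2.891 ohm/m

2.891 ohm/m


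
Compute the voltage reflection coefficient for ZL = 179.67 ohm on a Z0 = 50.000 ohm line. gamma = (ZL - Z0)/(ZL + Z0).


gamma = (179.67 - 50.000) / (179.67 + 50.000) = 0.5646

0.5646


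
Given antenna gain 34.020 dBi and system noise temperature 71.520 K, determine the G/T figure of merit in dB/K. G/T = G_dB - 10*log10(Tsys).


G/T = 34.020 - 10*log10(71.520) = 34.020 - 18.54428 = 15.48 dB/K

15.48 dB/K


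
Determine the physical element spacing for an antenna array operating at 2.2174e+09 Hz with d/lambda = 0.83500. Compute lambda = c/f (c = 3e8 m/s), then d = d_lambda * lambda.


lambda = c / f = 3.0000e+08 / 2.2174e+09 = 0.1352936 m
d = 0.83500 * 0.1352936 = 0.1130 m

0.1130 m


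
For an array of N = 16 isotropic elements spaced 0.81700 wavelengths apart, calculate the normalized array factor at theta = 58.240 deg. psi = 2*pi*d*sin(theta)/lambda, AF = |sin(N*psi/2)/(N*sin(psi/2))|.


psi = 2*pi*0.81700*sin(58.240 deg) = 4.364695 rad
AF = |sin(16*4.364695/2) / (16*sin(4.364695/2))| = 0.02689

0.02689


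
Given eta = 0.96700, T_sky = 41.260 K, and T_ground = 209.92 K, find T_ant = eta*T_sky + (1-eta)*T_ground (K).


T_ant = 0.96700 * 41.260 + (1 - 0.96700) * 209.92 = 46.83 K

46.83 K


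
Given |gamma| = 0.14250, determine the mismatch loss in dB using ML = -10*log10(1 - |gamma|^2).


ML = -10 * log10(1 - 0.14250^2) = -10 * log10(0.97969375) = 0.08910 dB

0.08910 dB


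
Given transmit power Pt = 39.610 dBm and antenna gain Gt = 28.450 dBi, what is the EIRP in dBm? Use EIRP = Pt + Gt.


EIRP = Pt + Gt = 39.610 + 28.450 = 68.06 dBm

68.06 dBm


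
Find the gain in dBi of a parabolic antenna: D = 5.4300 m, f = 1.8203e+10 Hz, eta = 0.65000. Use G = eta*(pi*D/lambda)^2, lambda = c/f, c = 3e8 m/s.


lambda = c / f = 3.0000e+08 / 1.8203e+10 = 0.01648080 m
G_linear = 0.65000 * (pi * 5.4300 / 0.01648080)^2 = 696395.9
G_dBi = 10 * log10(696395.9) = 58.43 dBi

58.43 dBi


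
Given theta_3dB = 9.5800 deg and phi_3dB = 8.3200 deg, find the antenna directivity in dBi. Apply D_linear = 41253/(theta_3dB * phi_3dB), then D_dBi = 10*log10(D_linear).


D_linear = 41253 / (9.5800 * 8.3200) = 517.5671
D_dBi = 10 * log10(517.5671) = 27.14 dBi

27.14 dBi


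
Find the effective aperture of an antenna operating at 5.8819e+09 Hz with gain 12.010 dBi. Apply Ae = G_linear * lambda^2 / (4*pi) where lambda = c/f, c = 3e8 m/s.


lambda = c / f = 3.0000e+08 / 5.8819e+09 = 0.05100393 m
G_linear = 10^(12.010/10) = 15.88547
Ae = G_linear * lambda^2 / (4*pi) = 15.88547 * 0.05100393^2 / (4*pi) = 3.288e-03 m^2

3.288e-03 m^2


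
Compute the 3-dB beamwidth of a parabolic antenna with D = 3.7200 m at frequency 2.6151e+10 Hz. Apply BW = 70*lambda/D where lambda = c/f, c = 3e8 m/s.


lambda = c / f = 3.0000e+08 / 2.6151e+10 = 0.01147184 m
BW = 70 * 0.01147184 / 3.7200 = 0.2159 deg

0.2159 deg


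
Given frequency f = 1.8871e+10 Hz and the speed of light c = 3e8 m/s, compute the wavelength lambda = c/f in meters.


lambda = c / f = 3.0000e+08 / 1.8871e+10 = 0.01590 m

0.01590 m


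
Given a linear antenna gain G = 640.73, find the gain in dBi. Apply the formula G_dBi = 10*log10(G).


G_dBi = 10 * log10(640.73) = 28.07 dBi

28.07 dBi


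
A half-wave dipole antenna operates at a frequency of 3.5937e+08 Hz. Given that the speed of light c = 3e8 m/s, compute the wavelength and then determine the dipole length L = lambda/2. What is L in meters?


lambda = c / f = 3.0000e+08 / 3.5937e+08 = 0.8347942 m
L = lambda / 2 = 0.8347942 / 2 = 0.4174 m

0.4174 m


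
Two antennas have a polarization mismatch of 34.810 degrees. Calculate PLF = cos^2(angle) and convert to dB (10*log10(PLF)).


PLF_linear = cos^2(34.810 deg) = 0.6741224
PLF_dB = 10 * log10(0.6741224) = -1.713 dB

-1.713 dB


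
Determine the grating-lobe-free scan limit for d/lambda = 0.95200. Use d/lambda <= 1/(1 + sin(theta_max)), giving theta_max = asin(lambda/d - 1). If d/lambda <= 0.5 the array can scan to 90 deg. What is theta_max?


lambda/d - 1 = 1/0.95200 - 1 = 0.05042017
theta_max = asin(0.05042017) = 2.890 deg

2.890 deg


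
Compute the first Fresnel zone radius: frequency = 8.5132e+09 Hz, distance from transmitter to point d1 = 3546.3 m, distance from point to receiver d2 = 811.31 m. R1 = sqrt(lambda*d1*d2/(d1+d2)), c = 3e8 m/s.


lambda = c / f = 3.0000e+08 / 8.5132e+09 = 0.03523939 m
R1 = sqrt(0.03523939 * 3546.3 * 811.31 / (3546.3 + 811.31)) = 4.824 m

4.824 m


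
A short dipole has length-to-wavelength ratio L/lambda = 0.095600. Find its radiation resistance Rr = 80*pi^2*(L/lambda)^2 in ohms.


Rr = 80 * pi^2 * (0.095600)^2 = 80 * 9.869604 * 9.139360e-03 = 7.216 ohm

7.216 ohm


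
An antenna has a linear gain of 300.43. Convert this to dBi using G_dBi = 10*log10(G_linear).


G_dBi = 10 * log10(300.43) = 24.78 dBi

24.78 dBi


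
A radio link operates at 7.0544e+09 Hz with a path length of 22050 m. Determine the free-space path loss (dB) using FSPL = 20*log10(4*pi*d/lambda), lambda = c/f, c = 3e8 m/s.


lambda = c / f = 3.0000e+08 / 7.0544e+09 = 0.04252665 m
FSPL = 20 * log10(4*pi*22050/0.04252665) = 136.3 dB

136.3 dB


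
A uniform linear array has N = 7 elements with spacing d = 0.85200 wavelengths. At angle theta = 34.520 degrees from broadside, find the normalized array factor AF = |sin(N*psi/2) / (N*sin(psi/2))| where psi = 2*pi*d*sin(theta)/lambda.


psi = 2*pi*0.85200*sin(34.520 deg) = 3.033668 rad
AF = |sin(7*3.033668/2) / (7*sin(3.033668/2))| = 0.1330

0.1330


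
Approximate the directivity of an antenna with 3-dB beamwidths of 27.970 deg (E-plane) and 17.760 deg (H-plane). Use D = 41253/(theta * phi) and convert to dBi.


D_linear = 41253 / (27.970 * 17.760) = 83.04627
D_dBi = 10 * log10(83.04627) = 19.19 dBi

19.19 dBi


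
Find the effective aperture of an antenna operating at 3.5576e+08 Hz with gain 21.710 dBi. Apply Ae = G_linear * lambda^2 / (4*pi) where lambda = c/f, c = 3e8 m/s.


lambda = c / f = 3.0000e+08 / 3.5576e+08 = 0.8432651 m
G_linear = 10^(21.710/10) = 148.2518
Ae = G_linear * lambda^2 / (4*pi) = 148.2518 * 0.8432651^2 / (4*pi) = 8.389 m^2

8.389 m^2


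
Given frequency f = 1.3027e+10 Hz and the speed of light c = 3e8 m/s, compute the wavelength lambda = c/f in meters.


lambda = c / f = 3.0000e+08 / 1.3027e+10 = 0.02303 m

0.02303 m


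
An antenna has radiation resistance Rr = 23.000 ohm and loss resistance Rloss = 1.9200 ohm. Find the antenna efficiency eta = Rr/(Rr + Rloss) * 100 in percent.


eta = 23.000 / (23.000 + 1.9200) * 100 = 92.30%

92.30%


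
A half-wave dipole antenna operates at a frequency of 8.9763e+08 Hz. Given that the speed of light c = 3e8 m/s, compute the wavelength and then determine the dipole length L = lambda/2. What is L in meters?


lambda = c / f = 3.0000e+08 / 8.9763e+08 = 0.3342134 m
L = lambda / 2 = 0.3342134 / 2 = 0.1671 m

0.1671 m


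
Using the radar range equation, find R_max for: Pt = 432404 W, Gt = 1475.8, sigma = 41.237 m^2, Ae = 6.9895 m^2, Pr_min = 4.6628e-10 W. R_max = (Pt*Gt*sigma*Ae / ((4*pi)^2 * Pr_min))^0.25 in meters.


R^4 = 432404*1475.8*41.237*6.9895 / ((4*pi)^2 * 4.6628e-10) = 2.497951e+18
R_max = 2.497951e+18^0.25 = 39755 m

39755 m


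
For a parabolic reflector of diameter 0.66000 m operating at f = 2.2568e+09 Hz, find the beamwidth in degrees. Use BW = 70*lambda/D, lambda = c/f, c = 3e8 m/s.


lambda = c / f = 3.0000e+08 / 2.2568e+09 = 0.1329316 m
BW = 70 * 0.1329316 / 0.66000 = 14.10 deg

14.10 deg


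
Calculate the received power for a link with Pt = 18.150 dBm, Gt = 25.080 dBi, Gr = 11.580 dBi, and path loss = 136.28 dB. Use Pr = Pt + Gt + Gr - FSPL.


Pr = 18.150 + 25.080 + 11.580 - 136.28 = -81.47 dBm

-81.47 dBm


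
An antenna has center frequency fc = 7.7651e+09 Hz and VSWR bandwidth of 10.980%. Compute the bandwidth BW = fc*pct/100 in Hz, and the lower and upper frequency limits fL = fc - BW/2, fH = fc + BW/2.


BW = 7.7651e+09 * 10.980/100 = 8.526080e+08 Hz
fL = 7.7651e+09 - 8.526080e+08/2 = 7.339e+09 Hz
fH = 7.7651e+09 + 8.526080e+08/2 = 8.191e+09 Hz

BW=8.526e+08 Hz, fL=7.339e+09 Hz, fH=8.191e+09 Hz


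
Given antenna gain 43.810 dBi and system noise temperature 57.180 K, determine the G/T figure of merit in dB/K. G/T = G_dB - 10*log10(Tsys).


G/T = 43.810 - 10*log10(57.180) = 43.810 - 17.57244 = 26.24 dB/K

26.24 dB/K


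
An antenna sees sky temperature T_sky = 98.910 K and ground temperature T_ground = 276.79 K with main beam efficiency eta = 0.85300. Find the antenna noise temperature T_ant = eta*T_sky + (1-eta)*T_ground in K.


T_ant = 0.85300 * 98.910 + (1 - 0.85300) * 276.79 = 125.1 K

125.1 K


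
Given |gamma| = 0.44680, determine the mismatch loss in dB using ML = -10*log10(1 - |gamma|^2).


ML = -10 * log10(1 - 0.44680^2) = -10 * log10(0.80036976) = 0.9671 dB

0.9671 dB


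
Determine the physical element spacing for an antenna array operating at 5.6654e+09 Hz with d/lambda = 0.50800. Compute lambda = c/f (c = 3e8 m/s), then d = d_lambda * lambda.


lambda = c / f = 3.0000e+08 / 5.6654e+09 = 0.05295301 m
d = 0.50800 * 0.05295301 = 0.02690 m

0.02690 m


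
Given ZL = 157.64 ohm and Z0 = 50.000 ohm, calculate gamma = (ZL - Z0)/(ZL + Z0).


gamma = (157.64 - 50.000) / (157.64 + 50.000) = 0.5184

0.5184


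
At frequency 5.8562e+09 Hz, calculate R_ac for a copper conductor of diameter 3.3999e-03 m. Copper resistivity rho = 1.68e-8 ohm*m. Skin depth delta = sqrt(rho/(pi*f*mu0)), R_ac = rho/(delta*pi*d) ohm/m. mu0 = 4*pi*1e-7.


delta = sqrt(1.68e-8 / (pi * 5.8562e+09 * 4*pi*1e-7)) = 8.524459e-07 m
R_ac = 1.68e-8 / (8.524459e-07 * pi * 3.3999e-03) = 1.845 ohm/m

1.845 ohm/m


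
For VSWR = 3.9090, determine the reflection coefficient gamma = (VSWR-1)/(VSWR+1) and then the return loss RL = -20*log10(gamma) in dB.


gamma = (3.9090 - 1) / (3.9090 + 1) = 0.5925850
RL = -20 * log10(0.5925850) = 4.545 dB

4.545 dB


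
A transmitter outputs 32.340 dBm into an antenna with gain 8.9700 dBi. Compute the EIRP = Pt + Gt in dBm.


EIRP = Pt + Gt = 32.340 + 8.9700 = 41.31 dBm

41.31 dBm


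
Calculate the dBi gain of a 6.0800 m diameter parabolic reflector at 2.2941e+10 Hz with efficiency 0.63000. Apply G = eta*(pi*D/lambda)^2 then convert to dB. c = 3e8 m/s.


lambda = c / f = 3.0000e+08 / 2.2941e+10 = 0.01307702 m
G_linear = 0.63000 * (pi * 6.0800 / 0.01307702)^2 = 1.344095e+06
G_dBi = 10 * log10(1.344095e+06) = 61.28 dBi

61.28 dBi


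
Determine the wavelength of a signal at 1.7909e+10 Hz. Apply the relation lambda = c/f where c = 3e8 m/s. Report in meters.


lambda = c / f = 3.0000e+08 / 1.7909e+10 = 0.01675 m

0.01675 m


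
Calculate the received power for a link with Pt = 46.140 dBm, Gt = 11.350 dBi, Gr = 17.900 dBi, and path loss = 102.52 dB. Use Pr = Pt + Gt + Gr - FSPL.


Pr = 46.140 + 11.350 + 17.900 - 102.52 = -27.13 dBm

-27.13 dBm


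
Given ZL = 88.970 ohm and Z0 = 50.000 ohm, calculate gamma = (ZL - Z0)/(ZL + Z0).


gamma = (88.970 - 50.000) / (88.970 + 50.000) = 0.2804

0.2804


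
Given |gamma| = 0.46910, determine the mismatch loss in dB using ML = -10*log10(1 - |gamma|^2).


ML = -10 * log10(1 - 0.46910^2) = -10 * log10(0.77994519) = 1.079 dB

1.079 dB


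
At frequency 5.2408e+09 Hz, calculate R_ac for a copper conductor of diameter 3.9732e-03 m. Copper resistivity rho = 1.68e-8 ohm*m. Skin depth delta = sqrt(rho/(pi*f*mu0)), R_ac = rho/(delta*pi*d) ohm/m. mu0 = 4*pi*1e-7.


delta = sqrt(1.68e-8 / (pi * 5.2408e+09 * 4*pi*1e-7)) = 9.011062e-07 m
R_ac = 1.68e-8 / (9.011062e-07 * pi * 3.9732e-03) = 1.494 ohm/m

1.494 ohm/m


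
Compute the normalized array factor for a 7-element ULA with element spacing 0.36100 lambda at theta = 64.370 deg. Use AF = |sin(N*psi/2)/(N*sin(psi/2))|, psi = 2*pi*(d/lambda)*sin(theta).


psi = 2*pi*0.36100*sin(64.370 deg) = 2.045050 rad
AF = |sin(7*2.045050/2) / (7*sin(2.045050/2))| = 0.1284

0.1284


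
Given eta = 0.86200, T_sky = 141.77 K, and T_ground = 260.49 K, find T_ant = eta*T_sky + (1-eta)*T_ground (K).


T_ant = 0.86200 * 141.77 + (1 - 0.86200) * 260.49 = 158.2 K

158.2 K


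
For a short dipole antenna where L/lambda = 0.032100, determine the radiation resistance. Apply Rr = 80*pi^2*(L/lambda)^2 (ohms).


Rr = 80 * pi^2 * (0.032100)^2 = 80 * 9.869604 * 1.030410e-03 = 0.8136 ohm

0.8136 ohm


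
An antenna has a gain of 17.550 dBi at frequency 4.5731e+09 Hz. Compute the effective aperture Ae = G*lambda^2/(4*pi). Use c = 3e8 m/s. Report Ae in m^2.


lambda = c / f = 3.0000e+08 / 4.5731e+09 = 0.06560101 m
G_linear = 10^(17.550/10) = 56.88529
Ae = G_linear * lambda^2 / (4*pi) = 56.88529 * 0.06560101^2 / (4*pi) = 0.01948 m^2

0.01948 m^2


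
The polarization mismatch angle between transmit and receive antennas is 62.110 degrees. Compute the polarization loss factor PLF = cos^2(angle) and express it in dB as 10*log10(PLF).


PLF_linear = cos^2(62.110 deg) = 0.2188140
PLF_dB = 10 * log10(0.2188140) = -6.599 dB

-6.599 dB


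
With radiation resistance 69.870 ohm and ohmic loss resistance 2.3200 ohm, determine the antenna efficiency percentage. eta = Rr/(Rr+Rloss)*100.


eta = 69.870 / (69.870 + 2.3200) * 100 = 96.79%

96.79%


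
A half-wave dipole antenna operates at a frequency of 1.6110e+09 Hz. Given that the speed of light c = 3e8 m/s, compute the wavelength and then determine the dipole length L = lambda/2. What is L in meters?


lambda = c / f = 3.0000e+08 / 1.6110e+09 = 0.1862197 m
L = lambda / 2 = 0.1862197 / 2 = 0.09311 m

0.09311 m


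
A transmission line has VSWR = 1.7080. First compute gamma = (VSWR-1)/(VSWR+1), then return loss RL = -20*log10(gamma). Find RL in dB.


gamma = (1.7080 - 1) / (1.7080 + 1) = 0.2614476
RL = -20 * log10(0.2614476) = 11.65 dB

11.65 dB


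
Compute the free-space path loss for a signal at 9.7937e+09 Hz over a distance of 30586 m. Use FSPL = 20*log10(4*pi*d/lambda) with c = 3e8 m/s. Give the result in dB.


lambda = c / f = 3.0000e+08 / 9.7937e+09 = 0.03063194 m
FSPL = 20 * log10(4*pi*30586/0.03063194) = 142.0 dB

142.0 dB


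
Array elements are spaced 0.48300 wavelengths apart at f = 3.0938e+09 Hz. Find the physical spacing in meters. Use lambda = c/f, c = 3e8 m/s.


lambda = c / f = 3.0000e+08 / 3.0938e+09 = 0.09696813 m
d = 0.48300 * 0.09696813 = 0.04684 m

0.04684 m


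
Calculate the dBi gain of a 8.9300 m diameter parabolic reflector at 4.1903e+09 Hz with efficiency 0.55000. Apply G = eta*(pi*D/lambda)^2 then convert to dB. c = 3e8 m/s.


lambda = c / f = 3.0000e+08 / 4.1903e+09 = 0.07159392 m
G_linear = 0.55000 * (pi * 8.9300 / 0.07159392)^2 = 84452.61
G_dBi = 10 * log10(84452.61) = 49.27 dBi

49.27 dBi


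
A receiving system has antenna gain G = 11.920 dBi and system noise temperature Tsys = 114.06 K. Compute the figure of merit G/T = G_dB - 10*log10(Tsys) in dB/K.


G/T = 11.920 - 10*log10(114.06) = 11.920 - 20.57133 = -8.651 dB/K

-8.651 dB/K


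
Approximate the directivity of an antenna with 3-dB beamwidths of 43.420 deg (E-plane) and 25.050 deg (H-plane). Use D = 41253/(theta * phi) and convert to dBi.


D_linear = 41253 / (43.420 * 25.050) = 37.92783
D_dBi = 10 * log10(37.92783) = 15.79 dBi

15.79 dBi


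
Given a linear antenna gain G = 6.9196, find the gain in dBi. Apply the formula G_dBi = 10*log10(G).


G_dBi = 10 * log10(6.9196) = 8.401 dBi

8.401 dBi


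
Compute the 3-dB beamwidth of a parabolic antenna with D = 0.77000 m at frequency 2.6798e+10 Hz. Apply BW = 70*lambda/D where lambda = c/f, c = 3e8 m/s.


lambda = c / f = 3.0000e+08 / 2.6798e+10 = 0.01119487 m
BW = 70 * 0.01119487 / 0.77000 = 1.018 deg

1.018 deg


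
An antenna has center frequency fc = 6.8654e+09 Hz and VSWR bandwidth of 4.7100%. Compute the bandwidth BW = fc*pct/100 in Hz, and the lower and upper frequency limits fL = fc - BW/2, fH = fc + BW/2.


BW = 6.8654e+09 * 4.7100/100 = 3.233603e+08 Hz
fL = 6.8654e+09 - 3.233603e+08/2 = 6.704e+09 Hz
fH = 6.8654e+09 + 3.233603e+08/2 = 7.027e+09 Hz

BW=3.234e+08 Hz, fL=6.704e+09 Hz, fH=7.027e+09 Hz


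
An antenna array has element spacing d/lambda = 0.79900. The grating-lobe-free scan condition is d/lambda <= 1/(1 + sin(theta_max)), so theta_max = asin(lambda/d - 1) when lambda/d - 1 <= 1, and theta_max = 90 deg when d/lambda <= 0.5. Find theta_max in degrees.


lambda/d - 1 = 1/0.79900 - 1 = 0.2515645
theta_max = asin(0.2515645) = 14.57 deg

14.57 deg


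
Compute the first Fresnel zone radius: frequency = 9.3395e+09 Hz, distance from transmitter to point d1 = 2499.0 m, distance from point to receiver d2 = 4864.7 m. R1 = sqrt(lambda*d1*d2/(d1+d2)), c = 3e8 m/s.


lambda = c / f = 3.0000e+08 / 9.3395e+09 = 0.03212163 m
R1 = sqrt(0.03212163 * 2499.0 * 4864.7 / (2499.0 + 4864.7)) = 7.282 m

7.282 m


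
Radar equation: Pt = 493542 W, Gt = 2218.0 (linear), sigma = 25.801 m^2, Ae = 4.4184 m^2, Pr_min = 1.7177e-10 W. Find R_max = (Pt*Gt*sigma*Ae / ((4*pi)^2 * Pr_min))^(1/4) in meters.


R^4 = 493542*2218.0*25.801*4.4184 / ((4*pi)^2 * 1.7177e-10) = 4.600660e+18
R_max = 4.600660e+18^0.25 = 46313 m

46313 m


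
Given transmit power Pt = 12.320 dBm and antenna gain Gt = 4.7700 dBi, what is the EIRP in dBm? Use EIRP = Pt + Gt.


EIRP = Pt + Gt = 12.320 + 4.7700 = 17.09 dBm

17.09 dBm


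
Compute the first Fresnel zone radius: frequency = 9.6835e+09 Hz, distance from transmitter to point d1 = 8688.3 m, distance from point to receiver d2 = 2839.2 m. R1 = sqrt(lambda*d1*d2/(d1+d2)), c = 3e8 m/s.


lambda = c / f = 3.0000e+08 / 9.6835e+09 = 0.03098053 m
R1 = sqrt(0.03098053 * 8688.3 * 2839.2 / (8688.3 + 2839.2)) = 8.142 m

8.142 m


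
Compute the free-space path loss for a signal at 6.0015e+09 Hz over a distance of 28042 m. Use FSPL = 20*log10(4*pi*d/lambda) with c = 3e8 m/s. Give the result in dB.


lambda = c / f = 3.0000e+08 / 6.0015e+09 = 0.04998750 m
FSPL = 20 * log10(4*pi*28042/0.04998750) = 137.0 dB

137.0 dB


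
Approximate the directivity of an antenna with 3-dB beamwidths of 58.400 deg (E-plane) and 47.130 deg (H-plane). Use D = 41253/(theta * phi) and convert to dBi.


D_linear = 41253 / (58.400 * 47.130) = 14.98805
D_dBi = 10 * log10(14.98805) = 11.76 dBi

11.76 dBi
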